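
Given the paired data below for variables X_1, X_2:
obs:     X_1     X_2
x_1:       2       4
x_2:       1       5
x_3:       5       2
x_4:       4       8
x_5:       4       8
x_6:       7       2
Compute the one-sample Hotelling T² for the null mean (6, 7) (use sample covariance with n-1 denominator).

Step 1 — sample mean vector:
  mean(X_1) = (2 + 1 + 5 + 4 + 4 + 7) / 6 = 23/6 = 3.8333
  mean(X_2) = (4 + 5 + 2 + 8 + 8 + 2) / 6 = 29/6 = 4.8333
  x̄ = (3.8333, 4.8333),  deviation x̄ - mu_0 = (3.8333, 4.8333) - (6, 7) = (-2.1667, -2.1667).

Step 2 — sample covariance matrix, S[i,j] = (1/(n-1)) · Σ_k (x_{k,i} - mean_i) · (x_{k,j} - mean_j), divisor n-1 = 5:
  S[X_1,X_1] = ((-1.8333)·(-1.8333) + (-2.8333)·(-2.8333) + (1.1667)·(1.1667) + (0.1667)·(0.1667) + (0.1667)·(0.1667) + (3.1667)·(3.1667)) / 5 = 22.8333/5 = 4.5667
  S[X_1,X_2] = ((-1.8333)·(-0.8333) + (-2.8333)·(0.1667) + (1.1667)·(-2.8333) + (0.1667)·(3.1667) + (0.1667)·(3.1667) + (3.1667)·(-2.8333)) / 5 = -10.1667/5 = -2.0333
  S[X_2,X_2] = ((-0.8333)·(-0.8333) + (0.1667)·(0.1667) + (-2.8333)·(-2.8333) + (3.1667)·(3.1667) + (3.1667)·(3.1667) + (-2.8333)·(-2.8333)) / 5 = 36.8333/5 = 7.3667
  S = [[4.5667, -2.0333],
 [-2.0333, 7.3667]].

Step 3 — invert S. det(S) = 4.5667·7.3667 - (-2.0333)² = 29.5067.
  S^{-1} = (1/det) · [[d, -b], [-b, a]] = [[0.2497, 0.0689],
 [0.0689, 0.1548]].

Step 4 — quadratic form (x̄ - mu_0)^T · S^{-1} · (x̄ - mu_0):
  S^{-1} · (x̄ - mu_0) = (-0.6902, -0.4846),
  (x̄ - mu_0)^T · [...] = (-2.1667)·(-0.6902) + (-2.1667)·(-0.4846) = 2.5456.

Step 5 — scale by n: T² = 6 · 2.5456 = 15.2734.

T² ≈ 15.2734


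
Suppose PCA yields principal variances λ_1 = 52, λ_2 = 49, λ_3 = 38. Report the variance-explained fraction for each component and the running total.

Step 1 — total variance = trace(Sigma) = Σ λ_i = 52 + 49 + 38 = 139.

Step 2 — fraction explained by component i = λ_i / Σ λ:
  PC1: 52/139 = 0.3741
  PC2: 49/139 = 0.3525
  PC3: 38/139 = 0.2734

Step 3 — cumulative fraction after k components = (λ_1 + ... + λ_k) / Σ λ:
  k = 1: 52/139 = 0.3741
  k = 2: (52 + 49)/139 = 101/139 = 0.7266
  k = 3: (52 + 49 + 38)/139 = 139/139 = 1

Summary (fraction, with percent):

explained: PC1 0.3741 (37.41%), PC2 0.3525 (35.25%), PC3 0.2734 (27.34%);  cumulative: 0.3741, 0.7266, 1


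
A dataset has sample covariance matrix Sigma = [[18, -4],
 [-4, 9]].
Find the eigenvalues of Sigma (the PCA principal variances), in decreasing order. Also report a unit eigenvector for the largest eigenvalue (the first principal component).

Step 1 — characteristic polynomial of 2×2 Sigma:
  det(Sigma - λI) = λ² - trace · λ + det = 0.
  trace = 18 + 9 = 27, det = 18·9 - (-4)² = 146.
Step 2 — discriminant:
  Δ = trace² - 4·det = 729 - 584 = 145.
Step 3 — eigenvalues:
  λ = (trace ± √Δ)/2 = (27 ± 12.0416)/2,
  λ_1 = 19.5208,  λ_2 = 7.4792.

Step 4 — unit eigenvector for λ_1: solve (Sigma - λ_1 I)v = 0. First row:
  (18 - 19.5208)·v_x + (-4)·v_y = 0, i.e. (-1.5208)·v_x + (-4)·v_y = 0,
  so v ∝ (b, λ_1 - a) = (-4, 1.5208); multiply by -1 so the first entry is positive: u = (4, -1.5208).
  ||u|| = √((4)² + (-1.5208)²) = √(18.3128) ≈ 4.2793,
  v_1 = u/||u|| ≈ (0.9347, -0.3554) (||v_1|| = 1).

λ_1 = 19.5208,  λ_2 = 7.4792;  v_1 ≈ (0.9347, -0.3554)


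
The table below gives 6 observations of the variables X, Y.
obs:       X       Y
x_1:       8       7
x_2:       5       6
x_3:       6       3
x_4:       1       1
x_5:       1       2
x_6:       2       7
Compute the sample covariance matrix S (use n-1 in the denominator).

Step 1 — column means:
  mean(X) = (8 + 5 + 6 + 1 + 1 + 2) / 6 = 23/6 = 3.8333
  mean(Y) = (7 + 6 + 3 + 1 + 2 + 7) / 6 = 26/6 = 4.3333

Step 2 — sample covariance S[i,j] = (1/(n-1)) · Σ_k (x_{k,i} - mean_i) · (x_{k,j} - mean_j), with n-1 = 5.
  S[X,X] = ((4.1667)·(4.1667) + (1.1667)·(1.1667) + (2.1667)·(2.1667) + (-2.8333)·(-2.8333) + (-2.8333)·(-2.8333) + (-1.8333)·(-1.8333)) / 5 = 42.8333/5 = 8.5667
  S[X,Y] = ((4.1667)·(2.6667) + (1.1667)·(1.6667) + (2.1667)·(-1.3333) + (-2.8333)·(-3.3333) + (-2.8333)·(-2.3333) + (-1.8333)·(2.6667)) / 5 = 21.3333/5 = 4.2667
  S[Y,Y] = ((2.6667)·(2.6667) + (1.6667)·(1.6667) + (-1.3333)·(-1.3333) + (-3.3333)·(-3.3333) + (-2.3333)·(-2.3333) + (2.6667)·(2.6667)) / 5 = 35.3333/5 = 7.0667

S is symmetric (S[j,i] = S[i,j]). Assembling:

S = [[8.5667, 4.2667],
 [4.2667, 7.0667]]


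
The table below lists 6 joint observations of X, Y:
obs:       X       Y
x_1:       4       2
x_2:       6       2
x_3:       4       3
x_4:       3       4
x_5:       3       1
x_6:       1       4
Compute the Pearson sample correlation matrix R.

Step 1 — column means:
  mean(X) = (4 + 6 + 4 + 3 + 3 + 1) / 6 = 21/6 = 3.5
  mean(Y) = (2 + 2 + 3 + 4 + 1 + 4) / 6 = 16/6 = 2.6667

Step 2 — sample variances and covariances s[i,j] = (1/(n-1)) · Σ_k (x_{k,i} - mean_i) · (x_{k,j} - mean_j), with n-1 = 5:
  s[X,X] = ((0.5)·(0.5) + (2.5)·(2.5) + (0.5)·(0.5) + (-0.5)·(-0.5) + (-0.5)·(-0.5) + (-2.5)·(-2.5)) / 5 = 13.5/5 = 2.7
  s[X,Y] = ((0.5)·(-0.6667) + (2.5)·(-0.6667) + (0.5)·(0.3333) + (-0.5)·(1.3333) + (-0.5)·(-1.6667) + (-2.5)·(1.3333)) / 5 = -5/5 = -1
  s[Y,Y] = ((-0.6667)·(-0.6667) + (-0.6667)·(-0.6667) + (0.3333)·(0.3333) + (1.3333)·(1.3333) + (-1.6667)·(-1.6667) + (1.3333)·(1.3333)) / 5 = 7.3333/5 = 1.4667
  Sample standard deviations s_i = √(s[i,i]):
  s(X) = √(2.7) = 1.6432
  s(Y) = √(1.4667) = 1.2111

Step 3 — r_{ij} = s_{ij} / (s_i · s_j):
  r[X,X] = 1 (diagonal).
  r[X,Y] = -1 / (1.6432 · 1.2111) = -1 / 1.99 = -0.5025
  r[Y,Y] = 1 (diagonal).

R is symmetric with unit diagonal. Assembling:

R = [[1, -0.5025],
 [-0.5025, 1]]


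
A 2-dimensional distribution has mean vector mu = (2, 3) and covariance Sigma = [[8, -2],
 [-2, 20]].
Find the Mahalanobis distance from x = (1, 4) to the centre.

Step 1 — centre the observation: (x - mu) = (-1, 1).

Step 2 — invert Sigma. det(Sigma) = 8·20 - (-2)² = 156.
  Sigma^{-1} = (1/det) · [[d, -b], [-b, a]] = [[0.1282, 0.0128],
 [0.0128, 0.0513]].

Step 3 — form the quadratic (x - mu)^T · Sigma^{-1} · (x - mu):
  Sigma^{-1} · (x - mu) = (-0.1154, 0.0385).
  (x - mu)^T · [Sigma^{-1} · (x - mu)] = (-1)·(-0.1154) + (1)·(0.0385) = 0.1538.

Step 4 — take square root: d = √(0.1538) ≈ 0.3922.

d(x, mu) = √(0.1538) ≈ 0.3922


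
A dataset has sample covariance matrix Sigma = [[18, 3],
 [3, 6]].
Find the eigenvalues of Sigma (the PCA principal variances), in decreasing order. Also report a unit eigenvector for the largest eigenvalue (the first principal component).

Step 1 — characteristic polynomial of 2×2 Sigma:
  det(Sigma - λI) = λ² - trace · λ + det = 0.
  trace = 18 + 6 = 24, det = 18·6 - (3)² = 99.
Step 2 — discriminant:
  Δ = trace² - 4·det = 576 - 396 = 180.
Step 3 — eigenvalues:
  λ = (trace ± √Δ)/2 = (24 ± 13.4164)/2,
  λ_1 = 18.7082,  λ_2 = 5.2918.

Step 4 — unit eigenvector for λ_1: solve (Sigma - λ_1 I)v = 0. First row:
  (18 - 18.7082)·v_x + (3)·v_y = 0, i.e. (-0.7082)·v_x + (3)·v_y = 0,
  so v ∝ (b, λ_1 - a) = (3, 0.7082) = u.
  ||u|| = √((3)² + (0.7082)²) = √(9.5016) ≈ 3.0825,
  v_1 = u/||u|| ≈ (0.9732, 0.2298) (||v_1|| = 1).

λ_1 = 18.7082,  λ_2 = 5.2918;  v_1 ≈ (0.9732, 0.2298)


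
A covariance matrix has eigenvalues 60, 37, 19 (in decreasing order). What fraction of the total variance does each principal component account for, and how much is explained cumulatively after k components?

Step 1 — total variance = trace(Sigma) = Σ λ_i = 60 + 37 + 19 = 116.

Step 2 — fraction explained by component i = λ_i / Σ λ:
  PC1: 60/116 = 0.5172
  PC2: 37/116 = 0.319
  PC3: 19/116 = 0.1638

Step 3 — cumulative fraction after k components = (λ_1 + ... + λ_k) / Σ λ:
  k = 1: 60/116 = 0.5172
  k = 2: (60 + 37)/116 = 97/116 = 0.8362
  k = 3: (60 + 37 + 19)/116 = 116/116 = 1

Summary (fraction, with percent):

explained: PC1 0.5172 (51.72%), PC2 0.319 (31.9%), PC3 0.1638 (16.38%);  cumulative: 0.5172, 0.8362, 1


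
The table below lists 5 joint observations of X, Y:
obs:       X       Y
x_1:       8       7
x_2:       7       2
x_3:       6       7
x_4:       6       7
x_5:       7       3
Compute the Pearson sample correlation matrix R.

Step 1 — column means:
  mean(X) = (8 + 7 + 6 + 6 + 7) / 5 = 34/5 = 6.8
  mean(Y) = (7 + 2 + 7 + 7 + 3) / 5 = 26/5 = 5.2

Step 2 — sample variances and covariances s[i,j] = (1/(n-1)) · Σ_k (x_{k,i} - mean_i) · (x_{k,j} - mean_j), with n-1 = 4:
  s[X,X] = ((1.2)·(1.2) + (0.2)·(0.2) + (-0.8)·(-0.8) + (-0.8)·(-0.8) + (0.2)·(0.2)) / 4 = 2.8/4 = 0.7
  s[X,Y] = ((1.2)·(1.8) + (0.2)·(-3.2) + (-0.8)·(1.8) + (-0.8)·(1.8) + (0.2)·(-2.2)) / 4 = -1.8/4 = -0.45
  s[Y,Y] = ((1.8)·(1.8) + (-3.2)·(-3.2) + (1.8)·(1.8) + (1.8)·(1.8) + (-2.2)·(-2.2)) / 4 = 24.8/4 = 6.2
  Sample standard deviations s_i = √(s[i,i]):
  s(X) = √(0.7) = 0.8367
  s(Y) = √(6.2) = 2.49

Step 3 — r_{ij} = s_{ij} / (s_i · s_j):
  r[X,X] = 1 (diagonal).
  r[X,Y] = -0.45 / (0.8367 · 2.49) = -0.45 / 2.0833 = -0.216
  r[Y,Y] = 1 (diagonal).

R is symmetric with unit diagonal. Assembling:

R = [[1, -0.216],
 [-0.216, 1]]


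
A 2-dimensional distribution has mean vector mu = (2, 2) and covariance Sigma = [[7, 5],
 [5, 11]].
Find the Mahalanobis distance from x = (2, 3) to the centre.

Step 1 — centre the observation: (x - mu) = (0, 1).

Step 2 — invert Sigma. det(Sigma) = 7·11 - (5)² = 52.
  Sigma^{-1} = (1/det) · [[d, -b], [-b, a]] = [[0.2115, -0.0962],
 [-0.0962, 0.1346]].

Step 3 — form the quadratic (x - mu)^T · Sigma^{-1} · (x - mu):
  Sigma^{-1} · (x - mu) = (-0.0962, 0.1346).
  (x - mu)^T · [Sigma^{-1} · (x - mu)] = (0)·(-0.0962) + (1)·(0.1346) = 0.1346.

Step 4 — take square root: d = √(0.1346) ≈ 0.3669.

d(x, mu) = √(0.1346) ≈ 0.3669


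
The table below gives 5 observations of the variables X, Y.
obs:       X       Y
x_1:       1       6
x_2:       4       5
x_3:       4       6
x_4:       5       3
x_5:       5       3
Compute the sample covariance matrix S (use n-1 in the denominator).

Step 1 — column means:
  mean(X) = (1 + 4 + 4 + 5 + 5) / 5 = 19/5 = 3.8
  mean(Y) = (6 + 5 + 6 + 3 + 3) / 5 = 23/5 = 4.6

Step 2 — sample covariance S[i,j] = (1/(n-1)) · Σ_k (x_{k,i} - mean_i) · (x_{k,j} - mean_j), with n-1 = 4.
  S[X,X] = ((-2.8)·(-2.8) + (0.2)·(0.2) + (0.2)·(0.2) + (1.2)·(1.2) + (1.2)·(1.2)) / 4 = 10.8/4 = 2.7
  S[X,Y] = ((-2.8)·(1.4) + (0.2)·(0.4) + (0.2)·(1.4) + (1.2)·(-1.6) + (1.2)·(-1.6)) / 4 = -7.4/4 = -1.85
  S[Y,Y] = ((1.4)·(1.4) + (0.4)·(0.4) + (1.4)·(1.4) + (-1.6)·(-1.6) + (-1.6)·(-1.6)) / 4 = 9.2/4 = 2.3

S is symmetric (S[j,i] = S[i,j]). Assembling:

S = [[2.7, -1.85],
 [-1.85, 2.3]]


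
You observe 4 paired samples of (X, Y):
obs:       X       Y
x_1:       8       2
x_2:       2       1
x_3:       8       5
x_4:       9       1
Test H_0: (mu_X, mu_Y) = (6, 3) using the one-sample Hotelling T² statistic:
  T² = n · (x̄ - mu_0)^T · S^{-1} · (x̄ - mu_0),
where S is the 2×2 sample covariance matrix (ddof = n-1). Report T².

Step 1 — sample mean vector:
  mean(X) = (8 + 2 + 8 + 9) / 4 = 27/4 = 6.75
  mean(Y) = (2 + 1 + 5 + 1) / 4 = 9/4 = 2.25
  x̄ = (6.75, 2.25),  deviation x̄ - mu_0 = (6.75, 2.25) - (6, 3) = (0.75, -0.75).

Step 2 — sample covariance matrix, S[i,j] = (1/(n-1)) · Σ_k (x_{k,i} - mean_i) · (x_{k,j} - mean_j), divisor n-1 = 3:
  S[X,X] = ((1.25)·(1.25) + (-4.75)·(-4.75) + (1.25)·(1.25) + (2.25)·(2.25)) / 3 = 30.75/3 = 10.25
  S[X,Y] = ((1.25)·(-0.25) + (-4.75)·(-1.25) + (1.25)·(2.75) + (2.25)·(-1.25)) / 3 = 6.25/3 = 2.0833
  S[Y,Y] = ((-0.25)·(-0.25) + (-1.25)·(-1.25) + (2.75)·(2.75) + (-1.25)·(-1.25)) / 3 = 10.75/3 = 3.5833
  S = [[10.25, 2.0833],
 [2.0833, 3.5833]].

Step 3 — invert S. det(S) = 10.25·3.5833 - (2.0833)² = 32.3889.
  S^{-1} = (1/det) · [[d, -b], [-b, a]] = [[0.1106, -0.0643],
 [-0.0643, 0.3165]].

Step 4 — quadratic form (x̄ - mu_0)^T · S^{-1} · (x̄ - mu_0):
  S^{-1} · (x̄ - mu_0) = (0.1312, -0.2856),
  (x̄ - mu_0)^T · [...] = (0.75)·(0.1312) + (-0.75)·(-0.2856) = 0.3126.

Step 5 — scale by n: T² = 4 · 0.3126 = 1.2504.

T² ≈ 1.2504


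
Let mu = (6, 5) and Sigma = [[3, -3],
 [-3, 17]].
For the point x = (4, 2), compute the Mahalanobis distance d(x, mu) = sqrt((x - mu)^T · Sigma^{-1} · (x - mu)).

Step 1 — centre the observation: (x - mu) = (-2, -3).

Step 2 — invert Sigma. det(Sigma) = 3·17 - (-3)² = 42.
  Sigma^{-1} = (1/det) · [[d, -b], [-b, a]] = [[0.4048, 0.0714],
 [0.0714, 0.0714]].

Step 3 — form the quadratic (x - mu)^T · Sigma^{-1} · (x - mu):
  Sigma^{-1} · (x - mu) = (-1.0238, -0.3571).
  (x - mu)^T · [Sigma^{-1} · (x - mu)] = (-2)·(-1.0238) + (-3)·(-0.3571) = 3.119.

Step 4 — take square root: d = √(3.119) ≈ 1.7661.

d(x, mu) = √(3.119) ≈ 1.7661


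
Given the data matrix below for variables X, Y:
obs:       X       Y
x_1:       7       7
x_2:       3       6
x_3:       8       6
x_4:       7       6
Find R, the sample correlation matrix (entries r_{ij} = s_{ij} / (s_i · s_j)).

Step 1 — column means:
  mean(X) = (7 + 3 + 8 + 7) / 4 = 25/4 = 6.25
  mean(Y) = (7 + 6 + 6 + 6) / 4 = 25/4 = 6.25

Step 2 — sample variances and covariances s[i,j] = (1/(n-1)) · Σ_k (x_{k,i} - mean_i) · (x_{k,j} - mean_j), with n-1 = 3:
  s[X,X] = ((0.75)·(0.75) + (-3.25)·(-3.25) + (1.75)·(1.75) + (0.75)·(0.75)) / 3 = 14.75/3 = 4.9167
  s[X,Y] = ((0.75)·(0.75) + (-3.25)·(-0.25) + (1.75)·(-0.25) + (0.75)·(-0.25)) / 3 = 0.75/3 = 0.25
  s[Y,Y] = ((0.75)·(0.75) + (-0.25)·(-0.25) + (-0.25)·(-0.25) + (-0.25)·(-0.25)) / 3 = 0.75/3 = 0.25
  Sample standard deviations s_i = √(s[i,i]):
  s(X) = √(4.9167) = 2.2174
  s(Y) = √(0.25) = 0.5

Step 3 — r_{ij} = s_{ij} / (s_i · s_j):
  r[X,X] = 1 (diagonal).
  r[X,Y] = 0.25 / (2.2174 · 0.5) = 0.25 / 1.1087 = 0.2255
  r[Y,Y] = 1 (diagonal).

R is symmetric with unit diagonal. Assembling:

R = [[1, 0.2255],
 [0.2255, 1]]


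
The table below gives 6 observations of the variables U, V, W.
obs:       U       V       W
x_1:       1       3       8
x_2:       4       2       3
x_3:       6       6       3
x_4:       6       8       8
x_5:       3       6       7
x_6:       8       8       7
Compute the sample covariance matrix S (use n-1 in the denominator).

Step 1 — column means:
  mean(U) = (1 + 4 + 6 + 6 + 3 + 8) / 6 = 28/6 = 4.6667
  mean(V) = (3 + 2 + 6 + 8 + 6 + 8) / 6 = 33/6 = 5.5
  mean(W) = (8 + 3 + 3 + 8 + 7 + 7) / 6 = 36/6 = 6

Step 2 — sample covariance S[i,j] = (1/(n-1)) · Σ_k (x_{k,i} - mean_i) · (x_{k,j} - mean_j), with n-1 = 5.
  S[U,U] = ((-3.6667)·(-3.6667) + (-0.6667)·(-0.6667) + (1.3333)·(1.3333) + (1.3333)·(1.3333) + (-1.6667)·(-1.6667) + (3.3333)·(3.3333)) / 5 = 31.3333/5 = 6.2667
  S[U,V] = ((-3.6667)·(-2.5) + (-0.6667)·(-3.5) + (1.3333)·(0.5) + (1.3333)·(2.5) + (-1.6667)·(0.5) + (3.3333)·(2.5)) / 5 = 23/5 = 4.6
  S[U,W] = ((-3.6667)·(2) + (-0.6667)·(-3) + (1.3333)·(-3) + (1.3333)·(2) + (-1.6667)·(1) + (3.3333)·(1)) / 5 = -5/5 = -1
  S[V,V] = ((-2.5)·(-2.5) + (-3.5)·(-3.5) + (0.5)·(0.5) + (2.5)·(2.5) + (0.5)·(0.5) + (2.5)·(2.5)) / 5 = 31.5/5 = 6.3
  S[V,W] = ((-2.5)·(2) + (-3.5)·(-3) + (0.5)·(-3) + (2.5)·(2) + (0.5)·(1) + (2.5)·(1)) / 5 = 12/5 = 2.4
  S[W,W] = ((2)·(2) + (-3)·(-3) + (-3)·(-3) + (2)·(2) + (1)·(1) + (1)·(1)) / 5 = 28/5 = 5.6

S is symmetric (S[j,i] = S[i,j]). Assembling:

S = [[6.2667, 4.6, -1],
 [4.6, 6.3, 2.4],
 [-1, 2.4, 5.6]]


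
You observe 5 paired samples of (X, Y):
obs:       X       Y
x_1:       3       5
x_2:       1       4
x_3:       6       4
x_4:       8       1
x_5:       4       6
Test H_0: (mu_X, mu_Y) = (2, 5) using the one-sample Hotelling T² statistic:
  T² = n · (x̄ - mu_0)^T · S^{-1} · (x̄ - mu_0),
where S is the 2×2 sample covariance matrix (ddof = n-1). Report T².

Step 1 — sample mean vector:
  mean(X) = (3 + 1 + 6 + 8 + 4) / 5 = 22/5 = 4.4
  mean(Y) = (5 + 4 + 4 + 1 + 6) / 5 = 20/5 = 4
  x̄ = (4.4, 4),  deviation x̄ - mu_0 = (4.4, 4) - (2, 5) = (2.4, -1).

Step 2 — sample covariance matrix, S[i,j] = (1/(n-1)) · Σ_k (x_{k,i} - mean_i) · (x_{k,j} - mean_j), divisor n-1 = 4:
  S[X,X] = ((-1.4)·(-1.4) + (-3.4)·(-3.4) + (1.6)·(1.6) + (3.6)·(3.6) + (-0.4)·(-0.4)) / 4 = 29.2/4 = 7.3
  S[X,Y] = ((-1.4)·(1) + (-3.4)·(0) + (1.6)·(0) + (3.6)·(-3) + (-0.4)·(2)) / 4 = -13/4 = -3.25
  S[Y,Y] = ((1)·(1) + (0)·(0) + (0)·(0) + (-3)·(-3) + (2)·(2)) / 4 = 14/4 = 3.5
  S = [[7.3, -3.25],
 [-3.25, 3.5]].

Step 3 — invert S. det(S) = 7.3·3.5 - (-3.25)² = 14.9875.
  S^{-1} = (1/det) · [[d, -b], [-b, a]] = [[0.2335, 0.2168],
 [0.2168, 0.4871]].

Step 4 — quadratic form (x̄ - mu_0)^T · S^{-1} · (x̄ - mu_0):
  S^{-1} · (x̄ - mu_0) = (0.3436, 0.0334),
  (x̄ - mu_0)^T · [...] = (2.4)·(0.3436) + (-1)·(0.0334) = 0.7913.

Step 5 — scale by n: T² = 5 · 0.7913 = 3.9566.

T² ≈ 3.9566


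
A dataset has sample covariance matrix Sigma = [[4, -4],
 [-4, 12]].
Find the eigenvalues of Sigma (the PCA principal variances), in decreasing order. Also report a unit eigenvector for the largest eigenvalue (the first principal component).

Step 1 — characteristic polynomial of 2×2 Sigma:
  det(Sigma - λI) = λ² - trace · λ + det = 0.
  trace = 4 + 12 = 16, det = 4·12 - (-4)² = 32.
Step 2 — discriminant:
  Δ = trace² - 4·det = 256 - 128 = 128.
Step 3 — eigenvalues:
  λ = (trace ± √Δ)/2 = (16 ± 11.3137)/2,
  λ_1 = 13.6569,  λ_2 = 2.3431.

Step 4 — unit eigenvector for λ_1: solve (Sigma - λ_1 I)v = 0. First row:
  (4 - 13.6569)·v_x + (-4)·v_y = 0, i.e. (-9.6569)·v_x + (-4)·v_y = 0,
  so v ∝ (b, λ_1 - a) = (-4, 9.6569); multiply by -1 so the first entry is positive: u = (4, -9.6569).
  ||u|| = √((4)² + (-9.6569)²) = √(109.2548) ≈ 10.4525,
  v_1 = u/||u|| ≈ (0.3827, -0.9239) (||v_1|| = 1).

λ_1 = 13.6569,  λ_2 = 2.3431;  v_1 ≈ (0.3827, -0.9239)


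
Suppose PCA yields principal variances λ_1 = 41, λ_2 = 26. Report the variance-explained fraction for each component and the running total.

Step 1 — total variance = trace(Sigma) = Σ λ_i = 41 + 26 = 67.

Step 2 — fraction explained by component i = λ_i / Σ λ:
  PC1: 41/67 = 0.6119
  PC2: 26/67 = 0.3881

Step 3 — cumulative fraction after k components = (λ_1 + ... + λ_k) / Σ λ:
  k = 1: 41/67 = 0.6119
  k = 2: (41 + 26)/67 = 67/67 = 1

Summary (fraction, with percent):

explained: PC1 0.6119 (61.19%), PC2 0.3881 (38.81%);  cumulative: 0.6119, 1


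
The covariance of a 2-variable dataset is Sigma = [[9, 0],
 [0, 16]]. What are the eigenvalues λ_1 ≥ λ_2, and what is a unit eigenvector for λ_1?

Step 1 — characteristic polynomial of 2×2 Sigma:
  det(Sigma - λI) = λ² - trace · λ + det = 0.
  trace = 9 + 16 = 25, det = 9·16 - (0)² = 144.
Step 2 — discriminant:
  Δ = trace² - 4·det = 625 - 576 = 49.
Step 3 — eigenvalues:
  λ = (trace ± √Δ)/2 = (25 ± 7)/2,
  λ_1 = 16,  λ_2 = 9.

Step 4 — unit eigenvector for λ_1: Sigma is diagonal, so its eigenvectors are the coordinate axes. λ_1 = 16 is the diagonal entry on the second coordinate axis, hence
  v_1 = (0, 1) (||v_1|| = 1).

λ_1 = 16,  λ_2 = 9;  v_1 ≈ (0, 1)


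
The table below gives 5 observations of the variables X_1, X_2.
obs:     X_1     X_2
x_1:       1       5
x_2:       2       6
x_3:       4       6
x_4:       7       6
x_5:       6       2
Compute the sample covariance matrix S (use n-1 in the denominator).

Step 1 — column means:
  mean(X_1) = (1 + 2 + 4 + 7 + 6) / 5 = 20/5 = 4
  mean(X_2) = (5 + 6 + 6 + 6 + 2) / 5 = 25/5 = 5

Step 2 — sample covariance S[i,j] = (1/(n-1)) · Σ_k (x_{k,i} - mean_i) · (x_{k,j} - mean_j), with n-1 = 4.
  S[X_1,X_1] = ((-3)·(-3) + (-2)·(-2) + (0)·(0) + (3)·(3) + (2)·(2)) / 4 = 26/4 = 6.5
  S[X_1,X_2] = ((-3)·(0) + (-2)·(1) + (0)·(1) + (3)·(1) + (2)·(-3)) / 4 = -5/4 = -1.25
  S[X_2,X_2] = ((0)·(0) + (1)·(1) + (1)·(1) + (1)·(1) + (-3)·(-3)) / 4 = 12/4 = 3

S is symmetric (S[j,i] = S[i,j]). Assembling:

S = [[6.5, -1.25],
 [-1.25, 3]]


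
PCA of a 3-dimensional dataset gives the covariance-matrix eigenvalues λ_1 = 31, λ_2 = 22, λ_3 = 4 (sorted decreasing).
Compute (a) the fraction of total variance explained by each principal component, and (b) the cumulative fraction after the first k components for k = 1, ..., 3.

Step 1 — total variance = trace(Sigma) = Σ λ_i = 31 + 22 + 4 = 57.

Step 2 — fraction explained by component i = λ_i / Σ λ:
  PC1: 31/57 = 0.5439
  PC2: 22/57 = 0.386
  PC3: 4/57 = 0.0702

Step 3 — cumulative fraction after k components = (λ_1 + ... + λ_k) / Σ λ:
  k = 1: 31/57 = 0.5439
  k = 2: (31 + 22)/57 = 53/57 = 0.9298
  k = 3: (31 + 22 + 4)/57 = 57/57 = 1

Summary (fraction, with percent):

explained: PC1 0.5439 (54.39%), PC2 0.386 (38.6%), PC3 0.0702 (7.02%);  cumulative: 0.5439, 0.9298, 1


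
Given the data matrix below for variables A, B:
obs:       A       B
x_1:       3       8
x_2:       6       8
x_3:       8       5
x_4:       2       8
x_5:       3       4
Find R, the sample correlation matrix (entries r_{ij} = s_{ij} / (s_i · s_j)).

Step 1 — column means:
  mean(A) = (3 + 6 + 8 + 2 + 3) / 5 = 22/5 = 4.4
  mean(B) = (8 + 8 + 5 + 8 + 4) / 5 = 33/5 = 6.6

Step 2 — sample variances and covariances s[i,j] = (1/(n-1)) · Σ_k (x_{k,i} - mean_i) · (x_{k,j} - mean_j), with n-1 = 4:
  s[A,A] = ((-1.4)·(-1.4) + (1.6)·(1.6) + (3.6)·(3.6) + (-2.4)·(-2.4) + (-1.4)·(-1.4)) / 4 = 25.2/4 = 6.3
  s[A,B] = ((-1.4)·(1.4) + (1.6)·(1.4) + (3.6)·(-1.6) + (-2.4)·(1.4) + (-1.4)·(-2.6)) / 4 = -5.2/4 = -1.3
  s[B,B] = ((1.4)·(1.4) + (1.4)·(1.4) + (-1.6)·(-1.6) + (1.4)·(1.4) + (-2.6)·(-2.6)) / 4 = 15.2/4 = 3.8
  Sample standard deviations s_i = √(s[i,i]):
  s(A) = √(6.3) = 2.51
  s(B) = √(3.8) = 1.9494

Step 3 — r_{ij} = s_{ij} / (s_i · s_j):
  r[A,A] = 1 (diagonal).
  r[A,B] = -1.3 / (2.51 · 1.9494) = -1.3 / 4.8929 = -0.2657
  r[B,B] = 1 (diagonal).

R is symmetric with unit diagonal. Assembling:

R = [[1, -0.2657],
 [-0.2657, 1]]


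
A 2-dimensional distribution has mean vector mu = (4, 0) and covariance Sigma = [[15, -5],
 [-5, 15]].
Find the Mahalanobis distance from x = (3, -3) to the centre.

Step 1 — centre the observation: (x - mu) = (-1, -3).

Step 2 — invert Sigma. det(Sigma) = 15·15 - (-5)² = 200.
  Sigma^{-1} = (1/det) · [[d, -b], [-b, a]] = [[0.075, 0.025],
 [0.025, 0.075]].

Step 3 — form the quadratic (x - mu)^T · Sigma^{-1} · (x - mu):
  Sigma^{-1} · (x - mu) = (-0.15, -0.25).
  (x - mu)^T · [Sigma^{-1} · (x - mu)] = (-1)·(-0.15) + (-3)·(-0.25) = 0.9.

Step 4 — take square root: d = √(0.9) ≈ 0.9487.

d(x, mu) = √(0.9) ≈ 0.9487


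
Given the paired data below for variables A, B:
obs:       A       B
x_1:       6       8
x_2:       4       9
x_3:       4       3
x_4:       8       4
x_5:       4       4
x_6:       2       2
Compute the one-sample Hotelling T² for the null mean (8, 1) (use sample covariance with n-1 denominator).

Step 1 — sample mean vector:
  mean(A) = (6 + 4 + 4 + 8 + 4 + 2) / 6 = 28/6 = 4.6667
  mean(B) = (8 + 9 + 3 + 4 + 4 + 2) / 6 = 30/6 = 5
  x̄ = (4.6667, 5),  deviation x̄ - mu_0 = (4.6667, 5) - (8, 1) = (-3.3333, 4).

Step 2 — sample covariance matrix, S[i,j] = (1/(n-1)) · Σ_k (x_{k,i} - mean_i) · (x_{k,j} - mean_j), divisor n-1 = 5:
  S[A,A] = ((1.3333)·(1.3333) + (-0.6667)·(-0.6667) + (-0.6667)·(-0.6667) + (3.3333)·(3.3333) + (-0.6667)·(-0.6667) + (-2.6667)·(-2.6667)) / 5 = 21.3333/5 = 4.2667
  S[A,B] = ((1.3333)·(3) + (-0.6667)·(4) + (-0.6667)·(-2) + (3.3333)·(-1) + (-0.6667)·(-1) + (-2.6667)·(-3)) / 5 = 8/5 = 1.6
  S[B,B] = ((3)·(3) + (4)·(4) + (-2)·(-2) + (-1)·(-1) + (-1)·(-1) + (-3)·(-3)) / 5 = 40/5 = 8
  S = [[4.2667, 1.6],
 [1.6, 8]].

Step 3 — invert S. det(S) = 4.2667·8 - (1.6)² = 31.5733.
  S^{-1} = (1/det) · [[d, -b], [-b, a]] = [[0.2534, -0.0507],
 [-0.0507, 0.1351]].

Step 4 — quadratic form (x̄ - mu_0)^T · S^{-1} · (x̄ - mu_0):
  S^{-1} · (x̄ - mu_0) = (-1.0473, 0.7095),
  (x̄ - mu_0)^T · [...] = (-3.3333)·(-1.0473) + (4)·(0.7095) = 6.3288.

Step 5 — scale by n: T² = 6 · 6.3288 = 37.973.

T² ≈ 37.973


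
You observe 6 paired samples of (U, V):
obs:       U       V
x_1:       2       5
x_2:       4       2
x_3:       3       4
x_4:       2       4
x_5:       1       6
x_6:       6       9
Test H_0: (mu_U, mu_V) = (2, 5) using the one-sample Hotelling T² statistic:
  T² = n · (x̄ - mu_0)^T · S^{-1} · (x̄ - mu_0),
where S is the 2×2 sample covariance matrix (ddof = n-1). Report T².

Step 1 — sample mean vector:
  mean(U) = (2 + 4 + 3 + 2 + 1 + 6) / 6 = 18/6 = 3
  mean(V) = (5 + 2 + 4 + 4 + 6 + 9) / 6 = 30/6 = 5
  x̄ = (3, 5),  deviation x̄ - mu_0 = (3, 5) - (2, 5) = (1, 0).

Step 2 — sample covariance matrix, S[i,j] = (1/(n-1)) · Σ_k (x_{k,i} - mean_i) · (x_{k,j} - mean_j), divisor n-1 = 5:
  S[U,U] = ((-1)·(-1) + (1)·(1) + (0)·(0) + (-1)·(-1) + (-2)·(-2) + (3)·(3)) / 5 = 16/5 = 3.2
  S[U,V] = ((-1)·(0) + (1)·(-3) + (0)·(-1) + (-1)·(-1) + (-2)·(1) + (3)·(4)) / 5 = 8/5 = 1.6
  S[V,V] = ((0)·(0) + (-3)·(-3) + (-1)·(-1) + (-1)·(-1) + (1)·(1) + (4)·(4)) / 5 = 28/5 = 5.6
  S = [[3.2, 1.6],
 [1.6, 5.6]].

Step 3 — invert S. det(S) = 3.2·5.6 - (1.6)² = 15.36.
  S^{-1} = (1/det) · [[d, -b], [-b, a]] = [[0.3646, -0.1042],
 [-0.1042, 0.2083]].

Step 4 — quadratic form (x̄ - mu_0)^T · S^{-1} · (x̄ - mu_0):
  S^{-1} · (x̄ - mu_0) = (0.3646, -0.1042),
  (x̄ - mu_0)^T · [...] = (1)·(0.3646) + (0)·(-0.1042) = 0.3646.

Step 5 — scale by n: T² = 6 · 0.3646 = 2.1875.

T² ≈ 2.1875


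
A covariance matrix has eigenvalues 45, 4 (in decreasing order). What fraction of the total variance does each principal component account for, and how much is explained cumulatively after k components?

Step 1 — total variance = trace(Sigma) = Σ λ_i = 45 + 4 = 49.

Step 2 — fraction explained by component i = λ_i / Σ λ:
  PC1: 45/49 = 0.9184
  PC2: 4/49 = 0.0816

Step 3 — cumulative fraction after k components = (λ_1 + ... + λ_k) / Σ λ:
  k = 1: 45/49 = 0.9184
  k = 2: (45 + 4)/49 = 49/49 = 1

Summary (fraction, with percent):

explained: PC1 0.9184 (91.84%), PC2 0.0816 (8.16%);  cumulative: 0.9184, 1


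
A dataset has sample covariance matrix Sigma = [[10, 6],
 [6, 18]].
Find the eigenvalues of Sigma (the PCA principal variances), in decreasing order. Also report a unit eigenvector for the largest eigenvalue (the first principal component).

Step 1 — characteristic polynomial of 2×2 Sigma:
  det(Sigma - λI) = λ² - trace · λ + det = 0.
  trace = 10 + 18 = 28, det = 10·18 - (6)² = 144.
Step 2 — discriminant:
  Δ = trace² - 4·det = 784 - 576 = 208.
Step 3 — eigenvalues:
  λ = (trace ± √Δ)/2 = (28 ± 14.4222)/2,
  λ_1 = 21.2111,  λ_2 = 6.7889.

Step 4 — unit eigenvector for λ_1: solve (Sigma - λ_1 I)v = 0. First row:
  (10 - 21.2111)·v_x + (6)·v_y = 0, i.e. (-11.2111)·v_x + (6)·v_y = 0,
  so v ∝ (b, λ_1 - a) = (6, 11.2111) = u.
  ||u|| = √((6)² + (11.2111)²) = √(161.6888) ≈ 12.7157,
  v_1 = u/||u|| ≈ (0.4719, 0.8817) (||v_1|| = 1).

λ_1 = 21.2111,  λ_2 = 6.7889;  v_1 ≈ (0.4719, 0.8817)


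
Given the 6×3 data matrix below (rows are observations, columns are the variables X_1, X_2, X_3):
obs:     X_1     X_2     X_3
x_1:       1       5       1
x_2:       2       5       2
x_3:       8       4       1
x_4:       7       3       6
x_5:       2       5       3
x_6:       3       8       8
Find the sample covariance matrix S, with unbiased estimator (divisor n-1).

Step 1 — column means:
  mean(X_1) = (1 + 2 + 8 + 7 + 2 + 3) / 6 = 23/6 = 3.8333
  mean(X_2) = (5 + 5 + 4 + 3 + 5 + 8) / 6 = 30/6 = 5
  mean(X_3) = (1 + 2 + 1 + 6 + 3 + 8) / 6 = 21/6 = 3.5

Step 2 — sample covariance S[i,j] = (1/(n-1)) · Σ_k (x_{k,i} - mean_i) · (x_{k,j} - mean_j), with n-1 = 5.
  S[X_1,X_1] = ((-2.8333)·(-2.8333) + (-1.8333)·(-1.8333) + (4.1667)·(4.1667) + (3.1667)·(3.1667) + (-1.8333)·(-1.8333) + (-0.8333)·(-0.8333)) / 5 = 42.8333/5 = 8.5667
  S[X_1,X_2] = ((-2.8333)·(0) + (-1.8333)·(0) + (4.1667)·(-1) + (3.1667)·(-2) + (-1.8333)·(0) + (-0.8333)·(3)) / 5 = -13/5 = -2.6
  S[X_1,X_3] = ((-2.8333)·(-2.5) + (-1.8333)·(-1.5) + (4.1667)·(-2.5) + (3.1667)·(2.5) + (-1.8333)·(-0.5) + (-0.8333)·(4.5)) / 5 = 4.5/5 = 0.9
  S[X_2,X_2] = ((0)·(0) + (0)·(0) + (-1)·(-1) + (-2)·(-2) + (0)·(0) + (3)·(3)) / 5 = 14/5 = 2.8
  S[X_2,X_3] = ((0)·(-2.5) + (0)·(-1.5) + (-1)·(-2.5) + (-2)·(2.5) + (0)·(-0.5) + (3)·(4.5)) / 5 = 11/5 = 2.2
  S[X_3,X_3] = ((-2.5)·(-2.5) + (-1.5)·(-1.5) + (-2.5)·(-2.5) + (2.5)·(2.5) + (-0.5)·(-0.5) + (4.5)·(4.5)) / 5 = 41.5/5 = 8.3

S is symmetric (S[j,i] = S[i,j]). Assembling:

S = [[8.5667, -2.6, 0.9],
 [-2.6, 2.8, 2.2],
 [0.9, 2.2, 8.3]]


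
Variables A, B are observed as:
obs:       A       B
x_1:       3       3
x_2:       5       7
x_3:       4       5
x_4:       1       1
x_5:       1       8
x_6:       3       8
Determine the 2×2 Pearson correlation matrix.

Step 1 — column means:
  mean(A) = (3 + 5 + 4 + 1 + 1 + 3) / 6 = 17/6 = 2.8333
  mean(B) = (3 + 7 + 5 + 1 + 8 + 8) / 6 = 32/6 = 5.3333

Step 2 — sample variances and covariances s[i,j] = (1/(n-1)) · Σ_k (x_{k,i} - mean_i) · (x_{k,j} - mean_j), with n-1 = 5:
  s[A,A] = ((0.1667)·(0.1667) + (2.1667)·(2.1667) + (1.1667)·(1.1667) + (-1.8333)·(-1.8333) + (-1.8333)·(-1.8333) + (0.1667)·(0.1667)) / 5 = 12.8333/5 = 2.5667
  s[A,B] = ((0.1667)·(-2.3333) + (2.1667)·(1.6667) + (1.1667)·(-0.3333) + (-1.8333)·(-4.3333) + (-1.8333)·(2.6667) + (0.1667)·(2.6667)) / 5 = 6.3333/5 = 1.2667
  s[B,B] = ((-2.3333)·(-2.3333) + (1.6667)·(1.6667) + (-0.3333)·(-0.3333) + (-4.3333)·(-4.3333) + (2.6667)·(2.6667) + (2.6667)·(2.6667)) / 5 = 41.3333/5 = 8.2667
  Sample standard deviations s_i = √(s[i,i]):
  s(A) = √(2.5667) = 1.6021
  s(B) = √(8.2667) = 2.8752

Step 3 — r_{ij} = s_{ij} / (s_i · s_j):
  r[A,A] = 1 (diagonal).
  r[A,B] = 1.2667 / (1.6021 · 2.8752) = 1.2667 / 4.6063 = 0.275
  r[B,B] = 1 (diagonal).

R is symmetric with unit diagonal. Assembling:

R = [[1, 0.275],
 [0.275, 1]]


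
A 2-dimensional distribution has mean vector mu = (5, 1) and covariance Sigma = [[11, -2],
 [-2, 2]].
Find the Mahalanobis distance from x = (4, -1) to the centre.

Step 1 — centre the observation: (x - mu) = (-1, -2).

Step 2 — invert Sigma. det(Sigma) = 11·2 - (-2)² = 18.
  Sigma^{-1} = (1/det) · [[d, -b], [-b, a]] = [[0.1111, 0.1111],
 [0.1111, 0.6111]].

Step 3 — form the quadratic (x - mu)^T · Sigma^{-1} · (x - mu):
  Sigma^{-1} · (x - mu) = (-0.3333, -1.3333).
  (x - mu)^T · [Sigma^{-1} · (x - mu)] = (-1)·(-0.3333) + (-2)·(-1.3333) = 3.

Step 4 — take square root: d = √(3) ≈ 1.7321.

d(x, mu) = √(3) ≈ 1.7321


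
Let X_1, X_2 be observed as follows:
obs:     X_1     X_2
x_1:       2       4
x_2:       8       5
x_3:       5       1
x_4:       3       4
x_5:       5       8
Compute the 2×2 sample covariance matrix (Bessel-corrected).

Step 1 — column means:
  mean(X_1) = (2 + 8 + 5 + 3 + 5) / 5 = 23/5 = 4.6
  mean(X_2) = (4 + 5 + 1 + 4 + 8) / 5 = 22/5 = 4.4

Step 2 — sample covariance S[i,j] = (1/(n-1)) · Σ_k (x_{k,i} - mean_i) · (x_{k,j} - mean_j), with n-1 = 4.
  S[X_1,X_1] = ((-2.6)·(-2.6) + (3.4)·(3.4) + (0.4)·(0.4) + (-1.6)·(-1.6) + (0.4)·(0.4)) / 4 = 21.2/4 = 5.3
  S[X_1,X_2] = ((-2.6)·(-0.4) + (3.4)·(0.6) + (0.4)·(-3.4) + (-1.6)·(-0.4) + (0.4)·(3.6)) / 4 = 3.8/4 = 0.95
  S[X_2,X_2] = ((-0.4)·(-0.4) + (0.6)·(0.6) + (-3.4)·(-3.4) + (-0.4)·(-0.4) + (3.6)·(3.6)) / 4 = 25.2/4 = 6.3

S is symmetric (S[j,i] = S[i,j]). Assembling:

S = [[5.3, 0.95],
 [0.95, 6.3]]


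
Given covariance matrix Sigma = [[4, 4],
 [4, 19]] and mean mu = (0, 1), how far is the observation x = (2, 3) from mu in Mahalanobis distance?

Step 1 — centre the observation: (x - mu) = (2, 2).

Step 2 — invert Sigma. det(Sigma) = 4·19 - (4)² = 60.
  Sigma^{-1} = (1/det) · [[d, -b], [-b, a]] = [[0.3167, -0.0667],
 [-0.0667, 0.0667]].

Step 3 — form the quadratic (x - mu)^T · Sigma^{-1} · (x - mu):
  Sigma^{-1} · (x - mu) = (0.5, 0).
  (x - mu)^T · [Sigma^{-1} · (x - mu)] = (2)·(0.5) + (2)·(0) = 1.

Step 4 — take square root: d = √(1) ≈ 1.

d(x, mu) = √(1) ≈ 1


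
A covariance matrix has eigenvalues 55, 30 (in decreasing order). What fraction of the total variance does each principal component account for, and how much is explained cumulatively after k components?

Step 1 — total variance = trace(Sigma) = Σ λ_i = 55 + 30 = 85.

Step 2 — fraction explained by component i = λ_i / Σ λ:
  PC1: 55/85 = 0.6471
  PC2: 30/85 = 0.3529

Step 3 — cumulative fraction after k components = (λ_1 + ... + λ_k) / Σ λ:
  k = 1: 55/85 = 0.6471
  k = 2: (55 + 30)/85 = 85/85 = 1

Summary (fraction, with percent):

explained: PC1 0.6471 (64.71%), PC2 0.3529 (35.29%);  cumulative: 0.6471, 1


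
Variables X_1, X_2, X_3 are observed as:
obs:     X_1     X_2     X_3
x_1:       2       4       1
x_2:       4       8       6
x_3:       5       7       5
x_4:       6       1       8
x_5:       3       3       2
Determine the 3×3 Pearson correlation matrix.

Step 1 — column means:
  mean(X_1) = (2 + 4 + 5 + 6 + 3) / 5 = 20/5 = 4
  mean(X_2) = (4 + 8 + 7 + 1 + 3) / 5 = 23/5 = 4.6
  mean(X_3) = (1 + 6 + 5 + 8 + 2) / 5 = 22/5 = 4.4

Step 2 — sample variances and covariances s[i,j] = (1/(n-1)) · Σ_k (x_{k,i} - mean_i) · (x_{k,j} - mean_j), with n-1 = 4:
  s[X_1,X_1] = ((-2)·(-2) + (0)·(0) + (1)·(1) + (2)·(2) + (-1)·(-1)) / 4 = 10/4 = 2.5
  s[X_1,X_2] = ((-2)·(-0.6) + (0)·(3.4) + (1)·(2.4) + (2)·(-3.6) + (-1)·(-1.6)) / 4 = -2/4 = -0.5
  s[X_1,X_3] = ((-2)·(-3.4) + (0)·(1.6) + (1)·(0.6) + (2)·(3.6) + (-1)·(-2.4)) / 4 = 17/4 = 4.25
  s[X_2,X_2] = ((-0.6)·(-0.6) + (3.4)·(3.4) + (2.4)·(2.4) + (-3.6)·(-3.6) + (-1.6)·(-1.6)) / 4 = 33.2/4 = 8.3
  s[X_2,X_3] = ((-0.6)·(-3.4) + (3.4)·(1.6) + (2.4)·(0.6) + (-3.6)·(3.6) + (-1.6)·(-2.4)) / 4 = -0.2/4 = -0.05
  s[X_3,X_3] = ((-3.4)·(-3.4) + (1.6)·(1.6) + (0.6)·(0.6) + (3.6)·(3.6) + (-2.4)·(-2.4)) / 4 = 33.2/4 = 8.3
  Sample standard deviations s_i = √(s[i,i]):
  s(X_1) = √(2.5) = 1.5811
  s(X_2) = √(8.3) = 2.881
  s(X_3) = √(8.3) = 2.881

Step 3 — r_{ij} = s_{ij} / (s_i · s_j):
  r[X_1,X_1] = 1 (diagonal).
  r[X_1,X_2] = -0.5 / (1.5811 · 2.881) = -0.5 / 4.5552 = -0.1098
  r[X_1,X_3] = 4.25 / (1.5811 · 2.881) = 4.25 / 4.5552 = 0.933
  r[X_2,X_2] = 1 (diagonal).
  r[X_2,X_3] = -0.05 / (2.881 · 2.881) = -0.05 / 8.3 = -0.006
  r[X_3,X_3] = 1 (diagonal).

R is symmetric with unit diagonal. Assembling:

R = [[1, -0.1098, 0.933],
 [-0.1098, 1, -0.006],
 [0.933, -0.006, 1]]


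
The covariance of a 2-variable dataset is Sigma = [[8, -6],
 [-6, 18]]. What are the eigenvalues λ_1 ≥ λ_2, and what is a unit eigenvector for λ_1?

Step 1 — characteristic polynomial of 2×2 Sigma:
  det(Sigma - λI) = λ² - trace · λ + det = 0.
  trace = 8 + 18 = 26, det = 8·18 - (-6)² = 108.
Step 2 — discriminant:
  Δ = trace² - 4·det = 676 - 432 = 244.
Step 3 — eigenvalues:
  λ = (trace ± √Δ)/2 = (26 ± 15.6205)/2,
  λ_1 = 20.8102,  λ_2 = 5.1898.

Step 4 — unit eigenvector for λ_1: solve (Sigma - λ_1 I)v = 0. First row:
  (8 - 20.8102)·v_x + (-6)·v_y = 0, i.e. (-12.8102)·v_x + (-6)·v_y = 0,
  so v ∝ (b, λ_1 - a) = (-6, 12.8102); multiply by -1 so the first entry is positive: u = (6, -12.8102).
  ||u|| = √((6)² + (-12.8102)²) = √(200.1025) ≈ 14.1458,
  v_1 = u/||u|| ≈ (0.4242, -0.9056) (||v_1|| = 1).

λ_1 = 20.8102,  λ_2 = 5.1898;  v_1 ≈ (0.4242, -0.9056)


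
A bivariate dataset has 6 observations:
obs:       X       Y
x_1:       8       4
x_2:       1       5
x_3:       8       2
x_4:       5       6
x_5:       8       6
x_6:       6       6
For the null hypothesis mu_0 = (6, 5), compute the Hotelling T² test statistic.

Step 1 — sample mean vector:
  mean(X) = (8 + 1 + 8 + 5 + 8 + 6) / 6 = 36/6 = 6
  mean(Y) = (4 + 5 + 2 + 6 + 6 + 6) / 6 = 29/6 = 4.8333
  x̄ = (6, 4.8333),  deviation x̄ - mu_0 = (6, 4.8333) - (6, 5) = (0, -0.1667).

Step 2 — sample covariance matrix, S[i,j] = (1/(n-1)) · Σ_k (x_{k,i} - mean_i) · (x_{k,j} - mean_j), divisor n-1 = 5:
  S[X,X] = ((2)·(2) + (-5)·(-5) + (2)·(2) + (-1)·(-1) + (2)·(2) + (0)·(0)) / 5 = 38/5 = 7.6
  S[X,Y] = ((2)·(-0.8333) + (-5)·(0.1667) + (2)·(-2.8333) + (-1)·(1.1667) + (2)·(1.1667) + (0)·(1.1667)) / 5 = -7/5 = -1.4
  S[Y,Y] = ((-0.8333)·(-0.8333) + (0.1667)·(0.1667) + (-2.8333)·(-2.8333) + (1.1667)·(1.1667) + (1.1667)·(1.1667) + (1.1667)·(1.1667)) / 5 = 12.8333/5 = 2.5667
  S = [[7.6, -1.4],
 [-1.4, 2.5667]].

Step 3 — invert S. det(S) = 7.6·2.5667 - (-1.4)² = 17.5467.
  S^{-1} = (1/det) · [[d, -b], [-b, a]] = [[0.1463, 0.0798],
 [0.0798, 0.4331]].

Step 4 — quadratic form (x̄ - mu_0)^T · S^{-1} · (x̄ - mu_0):
  S^{-1} · (x̄ - mu_0) = (-0.0133, -0.0722),
  (x̄ - mu_0)^T · [...] = (0)·(-0.0133) + (-0.1667)·(-0.0722) = 0.012.

Step 5 — scale by n: T² = 6 · 0.012 = 0.0722.

T² ≈ 0.0722


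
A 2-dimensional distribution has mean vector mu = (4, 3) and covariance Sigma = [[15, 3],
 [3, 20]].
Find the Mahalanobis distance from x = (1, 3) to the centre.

Step 1 — centre the observation: (x - mu) = (-3, 0).

Step 2 — invert Sigma. det(Sigma) = 15·20 - (3)² = 291.
  Sigma^{-1} = (1/det) · [[d, -b], [-b, a]] = [[0.0687, -0.0103],
 [-0.0103, 0.0515]].

Step 3 — form the quadratic (x - mu)^T · Sigma^{-1} · (x - mu):
  Sigma^{-1} · (x - mu) = (-0.2062, 0.0309).
  (x - mu)^T · [Sigma^{-1} · (x - mu)] = (-3)·(-0.2062) + (0)·(0.0309) = 0.6186.

Step 4 — take square root: d = √(0.6186) ≈ 0.7865.

d(x, mu) = √(0.6186) ≈ 0.7865


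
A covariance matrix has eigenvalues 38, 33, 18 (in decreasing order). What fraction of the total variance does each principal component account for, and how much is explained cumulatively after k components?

Step 1 — total variance = trace(Sigma) = Σ λ_i = 38 + 33 + 18 = 89.

Step 2 — fraction explained by component i = λ_i / Σ λ:
  PC1: 38/89 = 0.427
  PC2: 33/89 = 0.3708
  PC3: 18/89 = 0.2022

Step 3 — cumulative fraction after k components = (λ_1 + ... + λ_k) / Σ λ:
  k = 1: 38/89 = 0.427
  k = 2: (38 + 33)/89 = 71/89 = 0.7978
  k = 3: (38 + 33 + 18)/89 = 89/89 = 1

Summary (fraction, with percent):

explained: PC1 0.427 (42.7%), PC2 0.3708 (37.08%), PC3 0.2022 (20.22%);  cumulative: 0.427, 0.7978, 1


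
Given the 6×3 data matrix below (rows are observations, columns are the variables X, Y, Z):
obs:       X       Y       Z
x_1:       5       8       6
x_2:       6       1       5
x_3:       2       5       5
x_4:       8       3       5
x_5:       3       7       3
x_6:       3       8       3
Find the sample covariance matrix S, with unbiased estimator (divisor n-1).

Step 1 — column means:
  mean(X) = (5 + 6 + 2 + 8 + 3 + 3) / 6 = 27/6 = 4.5
  mean(Y) = (8 + 1 + 5 + 3 + 7 + 8) / 6 = 32/6 = 5.3333
  mean(Z) = (6 + 5 + 5 + 5 + 3 + 3) / 6 = 27/6 = 4.5

Step 2 — sample covariance S[i,j] = (1/(n-1)) · Σ_k (x_{k,i} - mean_i) · (x_{k,j} - mean_j), with n-1 = 5.
  S[X,X] = ((0.5)·(0.5) + (1.5)·(1.5) + (-2.5)·(-2.5) + (3.5)·(3.5) + (-1.5)·(-1.5) + (-1.5)·(-1.5)) / 5 = 25.5/5 = 5.1
  S[X,Y] = ((0.5)·(2.6667) + (1.5)·(-4.3333) + (-2.5)·(-0.3333) + (3.5)·(-2.3333) + (-1.5)·(1.6667) + (-1.5)·(2.6667)) / 5 = -19/5 = -3.8
  S[X,Z] = ((0.5)·(1.5) + (1.5)·(0.5) + (-2.5)·(0.5) + (3.5)·(0.5) + (-1.5)·(-1.5) + (-1.5)·(-1.5)) / 5 = 6.5/5 = 1.3
  S[Y,Y] = ((2.6667)·(2.6667) + (-4.3333)·(-4.3333) + (-0.3333)·(-0.3333) + (-2.3333)·(-2.3333) + (1.6667)·(1.6667) + (2.6667)·(2.6667)) / 5 = 41.3333/5 = 8.2667
  S[Y,Z] = ((2.6667)·(1.5) + (-4.3333)·(0.5) + (-0.3333)·(0.5) + (-2.3333)·(0.5) + (1.6667)·(-1.5) + (2.6667)·(-1.5)) / 5 = -6/5 = -1.2
  S[Z,Z] = ((1.5)·(1.5) + (0.5)·(0.5) + (0.5)·(0.5) + (0.5)·(0.5) + (-1.5)·(-1.5) + (-1.5)·(-1.5)) / 5 = 7.5/5 = 1.5

S is symmetric (S[j,i] = S[i,j]). Assembling:

S = [[5.1, -3.8, 1.3],
 [-3.8, 8.2667, -1.2],
 [1.3, -1.2, 1.5]]


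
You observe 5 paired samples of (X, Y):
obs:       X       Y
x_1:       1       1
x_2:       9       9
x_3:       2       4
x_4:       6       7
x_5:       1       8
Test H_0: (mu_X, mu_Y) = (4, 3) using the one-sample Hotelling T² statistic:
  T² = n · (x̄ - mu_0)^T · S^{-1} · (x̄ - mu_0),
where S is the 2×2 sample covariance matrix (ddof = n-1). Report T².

Step 1 — sample mean vector:
  mean(X) = (1 + 9 + 2 + 6 + 1) / 5 = 19/5 = 3.8
  mean(Y) = (1 + 9 + 4 + 7 + 8) / 5 = 29/5 = 5.8
  x̄ = (3.8, 5.8),  deviation x̄ - mu_0 = (3.8, 5.8) - (4, 3) = (-0.2, 2.8).

Step 2 — sample covariance matrix, S[i,j] = (1/(n-1)) · Σ_k (x_{k,i} - mean_i) · (x_{k,j} - mean_j), divisor n-1 = 4:
  S[X,X] = ((-2.8)·(-2.8) + (5.2)·(5.2) + (-1.8)·(-1.8) + (2.2)·(2.2) + (-2.8)·(-2.8)) / 4 = 50.8/4 = 12.7
  S[X,Y] = ((-2.8)·(-4.8) + (5.2)·(3.2) + (-1.8)·(-1.8) + (2.2)·(1.2) + (-2.8)·(2.2)) / 4 = 29.8/4 = 7.45
  S[Y,Y] = ((-4.8)·(-4.8) + (3.2)·(3.2) + (-1.8)·(-1.8) + (1.2)·(1.2) + (2.2)·(2.2)) / 4 = 42.8/4 = 10.7
  S = [[12.7, 7.45],
 [7.45, 10.7]].

Step 3 — invert S. det(S) = 12.7·10.7 - (7.45)² = 80.3875.
  S^{-1} = (1/det) · [[d, -b], [-b, a]] = [[0.1331, -0.0927],
 [-0.0927, 0.158]].

Step 4 — quadratic form (x̄ - mu_0)^T · S^{-1} · (x̄ - mu_0):
  S^{-1} · (x̄ - mu_0) = (-0.2861, 0.4609),
  (x̄ - mu_0)^T · [...] = (-0.2)·(-0.2861) + (2.8)·(0.4609) = 1.3477.

Step 5 — scale by n: T² = 5 · 1.3477 = 6.7386.

T² ≈ 6.7386
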